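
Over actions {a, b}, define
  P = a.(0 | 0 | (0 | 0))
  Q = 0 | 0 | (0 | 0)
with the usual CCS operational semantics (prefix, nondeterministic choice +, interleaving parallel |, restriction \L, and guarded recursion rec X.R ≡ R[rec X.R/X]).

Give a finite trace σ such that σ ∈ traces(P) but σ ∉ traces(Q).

Reachable graph of P (2 states):
  p0 = a.(0 | 0 | (0 | 0)) | --a--▸ p1
  p1 = 0 | 0 | (0 | 0) | stopped
Reachable graph of Q (1 states):
  q0 = 0 | 0 | (0 | 0) | stopped
Run σ = ⟨a⟩ on P: start {p0}
  step 1 (a): {p1}
  P completes σ.
Run σ = ⟨a⟩ on Q: start {q0}
  step 1 (a): ∅ (Q stuck)

a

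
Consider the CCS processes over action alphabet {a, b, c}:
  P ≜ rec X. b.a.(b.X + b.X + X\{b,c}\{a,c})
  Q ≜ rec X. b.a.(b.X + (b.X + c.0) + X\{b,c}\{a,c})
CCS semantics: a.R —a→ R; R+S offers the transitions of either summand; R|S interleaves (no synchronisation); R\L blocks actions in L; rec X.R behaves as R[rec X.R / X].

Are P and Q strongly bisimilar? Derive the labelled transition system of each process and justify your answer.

not bisimilar

P's transition system — 3 states:
  m0 = rec X. b.a.(b.X + b.X + X\{b,c}\{a,c}) :: =b=> m1
  m1 = a.(b.(rec X. b.a.(b.X + b.X + X\{b,c}\{a,c})) + b.(rec X. b.a.(b.X + b.X + X\{b,c}\{a,c})) + (rec X. b.a.(b.X + b.X + X\{b,c}\{a,c}))\{b,c}\{a,c}) :: =a=> m2
  m2 = b.(rec X. b.a.(b.X + b.X + X\{b,c}\{a,c})) + b.(rec X. b.a.(b.X + b.X + X\{b,c}\{a,c})) + (rec X. b.a.(b.X + b.X + X\{b,c}\{a,c}))\{b,c}\{a,c} :: =b=> m0
Q's transition system — 4 states:
  n0 = rec X. b.a.(b.X + (b.X + c.0) + X\{b,c}\{a,c}) :: =b=> n1
  n1 = a.(b.(rec X. b.a.(b.X + (b.X + c.0) + X\{b,c}\{a,c})) + (b.(rec X. b.a.(b.X + (b.X + c.0) + X\{b,c}\{a,c})) + c.0) + (rec X. b.a.(b.X + (b.X + c.0) + X\{b,c}\{a,c}))\{b,c}\{a,c}) :: =a=> n2
  n2 = b.(rec X. b.a.(b.X + (b.X + c.0) + X\{b,c}\{a,c})) + (b.(rec X. b.a.(b.X + (b.X + c.0) + X\{b,c}\{a,c})) + c.0) + (rec X. b.a.(b.X + (b.X + c.0) + X\{b,c}\{a,c}))\{b,c}\{a,c} :: =b=> n0, =c=> n3
  n3 = 0 :: ∅
Partition-refinement fixed point:
  B0 = {m0}
  B1 = {m1}
  B2 = {m2}
  B3 = {n0}
  B4 = {n1}
  B5 = {n2}
  B6 = {n3}
m0 ∈ B0, n0 ∈ B3 → different blocks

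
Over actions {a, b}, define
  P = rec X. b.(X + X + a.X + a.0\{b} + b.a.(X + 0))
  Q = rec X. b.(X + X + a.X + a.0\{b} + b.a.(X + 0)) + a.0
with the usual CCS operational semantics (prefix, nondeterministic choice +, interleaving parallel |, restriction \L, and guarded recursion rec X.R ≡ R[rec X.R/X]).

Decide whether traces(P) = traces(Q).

NO — witness ⟨a⟩

Reachable graph of P (5 states):
  s0 = rec X. b.(X + X + a.X + a.0\{b} + b.a.(X + 0)) | --b--▸ s1
  s1 = (rec X. b.(X + X + a.X + a.0\{b} + b.a.(X + 0))) + (rec X. b.(X + X + a.X + a.0\{b} + b.a.(X + 0))) + a.(rec X. b.(X + X + a.X + a.0\{b} + b.a.(X + 0))) + a.0\{b} + b.a.((rec X. b.(X + X + a.X + a.0\{b} + b.a.(X + 0))) + 0) | --a--▸ s0, --a--▸ s2, --b--▸ s1, --b--▸ s3
  s2 = 0\{b} | deadlocked
  s3 = a.((rec X. b.(X + X + a.X + a.0\{b} + b.a.(X + 0))) + 0) | --a--▸ s4
  s4 = (rec X. b.(X + X + a.X + a.0\{b} + b.a.(X + 0))) + 0 | --b--▸ s1
Reachable graph of Q (6 states):
  t0 = rec X. b.(X + X + a.X + a.0\{b} + b.a.(X + 0)) + a.0 | --a--▸ t1, --b--▸ t2
  t1 = 0 | deadlocked
  t2 = (rec X. b.(X + X + a.X + a.0\{b} + b.a.(X + 0)) + a.0) + (rec X. b.(X + X + a.X + a.0\{b} + b.a.(X + 0)) + a.0) + a.(rec X. b.(X + X + a.X + a.0\{b} + b.a.(X + 0)) + a.0) + a.0\{b} + b.a.((rec X. b.(X + X + a.X + a.0\{b} + b.a.(X + 0)) + a.0) + 0) | --a--▸ t0, --a--▸ t1, --a--▸ t3, --b--▸ t2, --b--▸ t4
  t3 = 0\{b} | deadlocked
  t4 = a.((rec X. b.(X + X + a.X + a.0\{b} + b.a.(X + 0)) + a.0) + 0) | --a--▸ t5
  t5 = (rec X. b.(X + X + a.X + a.0\{b} + b.a.(X + 0)) + a.0) + 0 | --a--▸ t1, --b--▸ t2
Run σ = ⟨a⟩ on Q: start {t0}
  step 1 (a): {t1}
  — Q admits the full trace.
Run σ = ⟨a⟩ on P: start {s0}
  step 1 (a): ∅  — P cannot continue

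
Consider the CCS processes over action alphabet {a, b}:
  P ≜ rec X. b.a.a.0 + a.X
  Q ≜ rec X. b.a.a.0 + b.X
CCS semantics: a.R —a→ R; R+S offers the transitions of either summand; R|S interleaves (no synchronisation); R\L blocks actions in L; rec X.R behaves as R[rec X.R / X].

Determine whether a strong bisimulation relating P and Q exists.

P's transition system — 4 states:
  m0 = rec X. b.a.a.0 + a.X → -a-> m0, -b-> m1
  m1 = a.a.0 → -a-> m2
  m2 = a.0 → -a-> m3
  m3 = 0 → ∅
Q's transition system — 4 states:
  n0 = rec X. b.a.a.0 + b.X → -b-> n0, -b-> n1
  n1 = a.a.0 → -a-> n2
  n2 = a.0 → -a-> n3
  n3 = 0 → ∅
Coarsest stable partition (strong bisimilarity classes):
  B0 = {m0}
  B1 = {m1, n1}
  B2 = {m2, n2}
  B3 = {m3, n3}
  B4 = {n0}
m0 ∈ B0, n0 ∈ B4 → different blocks

NO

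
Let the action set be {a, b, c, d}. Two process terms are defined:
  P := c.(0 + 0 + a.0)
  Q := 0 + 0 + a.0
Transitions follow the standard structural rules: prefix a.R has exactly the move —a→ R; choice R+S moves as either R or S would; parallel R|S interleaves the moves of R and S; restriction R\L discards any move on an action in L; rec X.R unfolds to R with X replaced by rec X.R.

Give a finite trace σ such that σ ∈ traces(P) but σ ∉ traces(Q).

P's transition system — 3 states:
  p0 = c.(0 + 0 + a.0) :: ··c··> p1
  p1 = 0 + 0 + a.0 :: ··a··> p2
  p2 = 0 :: ·
Q's transition system — 2 states:
  q0 = 0 + 0 + a.0 :: ··a··> q1
  q1 = 0 :: ·
Run σ = ⟨c⟩ on P: start {p0}
  [1] c ⇒ {p1}
  ✓ P
Run σ = ⟨c⟩ on Q: start {q0}
  [1] c ⇒ ∅ (Q stuck)

c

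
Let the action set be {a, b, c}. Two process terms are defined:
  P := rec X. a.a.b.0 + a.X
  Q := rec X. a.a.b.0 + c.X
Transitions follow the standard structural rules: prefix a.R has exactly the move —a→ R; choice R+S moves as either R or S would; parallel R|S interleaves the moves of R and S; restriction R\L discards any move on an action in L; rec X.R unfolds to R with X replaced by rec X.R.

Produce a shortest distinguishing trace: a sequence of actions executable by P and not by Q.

aaa

P's transition system — 4 states:
  m0 = rec X. a.a.b.0 + a.X | ··a··> m0, ··a··> m1
  m1 = a.b.0 | ··a··> m2
  m2 = b.0 | ··b··> m3
  m3 = 0 | stopped
Q's transition system — 4 states:
  n0 = rec X. a.a.b.0 + c.X | ··a··> n1, ··c··> n0
  n1 = a.b.0 | ··a··> n2
  n2 = b.0 | ··b··> n3
  n3 = 0 | stopped
Executing aaa from P (initial set {m0}):
  step 1 (a): {m0, m1}
  step 2 (a): {m0, m1, m2}
  step 3 (a): {m0, m1, m2}
  P completes σ.
Executing aaa from Q (initial set {n0}):
  step 1 (a): {n1}
  step 2 (a): {n2}
  step 3 (a): ∅  — Q cannot continue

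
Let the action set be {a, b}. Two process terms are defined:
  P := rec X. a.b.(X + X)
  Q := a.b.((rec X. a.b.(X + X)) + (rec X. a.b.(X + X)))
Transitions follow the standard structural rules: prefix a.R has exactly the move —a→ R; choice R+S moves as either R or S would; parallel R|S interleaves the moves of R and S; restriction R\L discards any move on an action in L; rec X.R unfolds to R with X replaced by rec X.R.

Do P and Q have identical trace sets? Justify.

LTS(P): 3 reachable states
  s0 = rec X. a.b.(X + X) :: -a-> s1
  s1 = b.((rec X. a.b.(X + X)) + (rec X. a.b.(X + X))) :: -b-> s2
  s2 = (rec X. a.b.(X + X)) + (rec X. a.b.(X + X)) :: -a-> s1
LTS(Q): 3 reachable states
  t0 = a.b.((rec X. a.b.(X + X)) + (rec X. a.b.(X + X))) :: -a-> t1
  t1 = b.((rec X. a.b.(X + X)) + (rec X. a.b.(X + X))) :: -b-> t2
  t2 = (rec X. a.b.(X + X)) + (rec X. a.b.(X + X)) :: -a-> t1
Partition-refinement fixed point:
  B0 = {s0, s2, t0, t2}
  B1 = {s1, t1}
s0 ∈ B0, t0 ∈ B0 → same block
Bisimilar ⇒ trace-equivalent.

traces(P) = traces(Q)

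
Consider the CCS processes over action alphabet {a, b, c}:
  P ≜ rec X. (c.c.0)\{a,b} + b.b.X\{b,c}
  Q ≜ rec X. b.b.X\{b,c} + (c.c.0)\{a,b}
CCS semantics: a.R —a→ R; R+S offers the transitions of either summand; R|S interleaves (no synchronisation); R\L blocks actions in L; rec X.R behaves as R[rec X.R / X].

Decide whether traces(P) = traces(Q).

Reachable graph of P (5 states):
  p0 = rec X. (c.c.0)\{a,b} + b.b.X\{b,c} → =b=> p1, =c=> p2
  p1 = b.(rec X. (c.c.0)\{a,b} + b.b.X\{b,c})\{b,c} → =b=> p3
  p2 = (c.0)\{a,b} → =c=> p4
  p3 = (rec X. (c.c.0)\{a,b} + b.b.X\{b,c})\{b,c} → (no moves)
  p4 = 0\{a,b} → (no moves)
Reachable graph of Q (5 states):
  q0 = rec X. b.b.X\{b,c} + (c.c.0)\{a,b} → =b=> q1, =c=> q2
  q1 = b.(rec X. b.b.X\{b,c} + (c.c.0)\{a,b})\{b,c} → =b=> q3
  q2 = (c.0)\{a,b} → =c=> q4
  q3 = (rec X. b.b.X\{b,c} + (c.c.0)\{a,b})\{b,c} → (no moves)
  q4 = 0\{a,b} → (no moves)
Partition-refinement fixed point:
  B0 = {p0, q0}
  B1 = {p2, q2}
  B2 = {p3, p4, q3, q4}
  B3 = {p1, q1}
p0 ∈ B0, q0 ∈ B0 → same block
Bisimilar ⇒ trace-equivalent.

YES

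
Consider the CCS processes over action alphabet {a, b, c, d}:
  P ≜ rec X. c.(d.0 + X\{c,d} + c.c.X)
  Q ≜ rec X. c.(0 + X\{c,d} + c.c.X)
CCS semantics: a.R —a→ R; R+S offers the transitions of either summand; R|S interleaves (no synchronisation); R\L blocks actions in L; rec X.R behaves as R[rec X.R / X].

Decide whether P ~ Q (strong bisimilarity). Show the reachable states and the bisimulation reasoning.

P ≁ Q

Reachable graph of P (4 states):
  u0 = rec X. c.(d.0 + X\{c,d} + c.c.X) has moves -c-> u1
  u1 = d.0 + (rec X. c.(d.0 + X\{c,d} + c.c.X))\{c,d} + c.c.(rec X. c.(d.0 + X\{c,d} + c.c.X)) has moves -c-> u2, -d-> u3
  u2 = c.(rec X. c.(d.0 + X\{c,d} + c.c.X)) has moves -c-> u0
  u3 = 0 has moves (no moves)
Reachable graph of Q (3 states):
  v0 = rec X. c.(0 + X\{c,d} + c.c.X) has moves -c-> v1
  v1 = 0 + (rec X. c.(0 + X\{c,d} + c.c.X))\{c,d} + c.c.(rec X. c.(0 + X\{c,d} + c.c.X)) has moves -c-> v2
  v2 = c.(rec X. c.(0 + X\{c,d} + c.c.X)) has moves -c-> v0
Bisimilarity quotient blocks:
  B0 = {u0}
  B1 = {u1}
  B2 = {u2}
  B3 = {u3}
  B4 = {v0, v1, v2}
u0 ∈ B0, v0 ∈ B4 → different blocks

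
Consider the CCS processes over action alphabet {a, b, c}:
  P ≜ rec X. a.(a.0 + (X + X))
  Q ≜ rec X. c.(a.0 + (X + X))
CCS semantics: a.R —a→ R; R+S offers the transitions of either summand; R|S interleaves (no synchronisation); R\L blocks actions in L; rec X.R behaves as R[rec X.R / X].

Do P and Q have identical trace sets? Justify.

trace-distinct — witness ⟨a⟩

LTS(P): 3 reachable states
  u0 = rec X. a.(a.0 + (X + X)) ⊢ --a--▸ u1
  u1 = a.0 + ((rec X. a.(a.0 + (X + X))) + (rec X. a.(a.0 + (X + X)))) ⊢ --a--▸ u1, --a--▸ u2
  u2 = 0 ⊢ deadlocked
LTS(Q): 3 reachable states
  v0 = rec X. c.(a.0 + (X + X)) ⊢ --c--▸ v1
  v1 = a.0 + ((rec X. c.(a.0 + (X + X))) + (rec X. c.(a.0 + (X + X)))) ⊢ --a--▸ v2, --c--▸ v1
  v2 = 0 ⊢ deadlocked
Run σ = ⟨a⟩ on P: start {u0}
  after a @ step 1: {u1}
  P completes σ.
Run σ = ⟨a⟩ on Q: start {v0}
  after a @ step 1: ∅  — Q cannot continue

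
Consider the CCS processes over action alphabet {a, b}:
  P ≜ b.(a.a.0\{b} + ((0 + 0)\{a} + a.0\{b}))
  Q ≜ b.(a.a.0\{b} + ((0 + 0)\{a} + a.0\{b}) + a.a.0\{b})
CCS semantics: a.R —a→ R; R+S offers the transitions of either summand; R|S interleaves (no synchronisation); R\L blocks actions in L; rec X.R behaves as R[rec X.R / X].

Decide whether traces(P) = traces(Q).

LTS(P): 4 reachable states
  u0 = b.(a.a.0\{b} + ((0 + 0)\{a} + a.0\{b})) | —b→ u1
  u1 = a.a.0\{b} + ((0 + 0)\{a} + a.0\{b}) | —a→ u2, —a→ u3
  u2 = 0\{b} | ·
  u3 = a.0\{b} | —a→ u2
LTS(Q): 4 reachable states
  v0 = b.(a.a.0\{b} + ((0 + 0)\{a} + a.0\{b}) + a.a.0\{b}) | —b→ v1
  v1 = a.a.0\{b} + ((0 + 0)\{a} + a.0\{b}) + a.a.0\{b} | —a→ v2, —a→ v3
  v2 = 0\{b} | ·
  v3 = a.0\{b} | —a→ v2
Coarsest stable partition (strong bisimilarity classes):
  B0 = {u0, v0}
  B1 = {u1, v1}
  B2 = {u2, v2}
  B3 = {u3, v3}
u0 ∈ B0, v0 ∈ B0 → same block
Bisimilar ⇒ trace-equivalent.

trace-equivalent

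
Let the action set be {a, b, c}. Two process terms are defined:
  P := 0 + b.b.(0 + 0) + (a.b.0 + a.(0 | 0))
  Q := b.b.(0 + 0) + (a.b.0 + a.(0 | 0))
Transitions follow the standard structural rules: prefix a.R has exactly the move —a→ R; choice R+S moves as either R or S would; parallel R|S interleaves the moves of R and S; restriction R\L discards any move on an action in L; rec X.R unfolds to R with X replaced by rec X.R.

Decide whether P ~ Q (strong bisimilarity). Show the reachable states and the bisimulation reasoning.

Reachable graph of P (6 states):
  p0 = 0 + b.b.(0 + 0) + (a.b.0 + a.(0 | 0)) has moves -a-> p1, -a-> p2, -b-> p3
  p1 = 0 | 0 has moves deadlocked
  p2 = b.0 has moves -b-> p4
  p3 = b.(0 + 0) has moves -b-> p5
  p4 = 0 has moves deadlocked
  p5 = 0 + 0 has moves deadlocked
Reachable graph of Q (6 states):
  q0 = b.b.(0 + 0) + (a.b.0 + a.(0 | 0)) has moves -a-> q1, -a-> q2, -b-> q3
  q1 = 0 | 0 has moves deadlocked
  q2 = b.0 has moves -b-> q4
  q3 = b.(0 + 0) has moves -b-> q5
  q4 = 0 has moves deadlocked
  q5 = 0 + 0 has moves deadlocked
Bisimilarity quotient blocks:
  B0 = {p0, q0}
  B1 = {p1, p4, p5, q1, q4, q5}
  B2 = {p2, p3, q2, q3}
p0 ∈ B0, q0 ∈ B0 → same block

P ~ Q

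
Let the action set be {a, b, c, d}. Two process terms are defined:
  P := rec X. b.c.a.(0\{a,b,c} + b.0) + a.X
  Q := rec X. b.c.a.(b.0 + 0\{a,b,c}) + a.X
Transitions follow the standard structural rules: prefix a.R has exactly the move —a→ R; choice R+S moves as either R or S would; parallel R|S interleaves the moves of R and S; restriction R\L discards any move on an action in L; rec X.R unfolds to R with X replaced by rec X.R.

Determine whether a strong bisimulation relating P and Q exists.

bisimilar

Reachable graph of P (5 states):
  u0 = rec X. b.c.a.(0\{a,b,c} + b.0) + a.X ⊢ --a--▸ u0, --b--▸ u1
  u1 = c.a.(0\{a,b,c} + b.0) ⊢ --c--▸ u2
  u2 = a.(0\{a,b,c} + b.0) ⊢ --a--▸ u3
  u3 = 0\{a,b,c} + b.0 ⊢ --b--▸ u4
  u4 = 0 ⊢ (no moves)
Reachable graph of Q (5 states):
  v0 = rec X. b.c.a.(b.0 + 0\{a,b,c}) + a.X ⊢ --a--▸ v0, --b--▸ v1
  v1 = c.a.(b.0 + 0\{a,b,c}) ⊢ --c--▸ v2
  v2 = a.(b.0 + 0\{a,b,c}) ⊢ --a--▸ v3
  v3 = b.0 + 0\{a,b,c} ⊢ --b--▸ v4
  v4 = 0 ⊢ (no moves)
Coarsest stable partition (strong bisimilarity classes):
  B0 = {u0, v0}
  B1 = {u1, v1}
  B2 = {u2, v2}
  B3 = {u3, v3}
  B4 = {u4, v4}
u0 ∈ B0, v0 ∈ B0 → same block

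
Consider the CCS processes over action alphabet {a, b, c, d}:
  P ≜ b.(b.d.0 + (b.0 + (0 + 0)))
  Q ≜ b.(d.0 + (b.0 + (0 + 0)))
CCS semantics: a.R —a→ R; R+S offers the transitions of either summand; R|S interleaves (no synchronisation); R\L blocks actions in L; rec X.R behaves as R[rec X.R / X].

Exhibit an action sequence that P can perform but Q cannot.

bbd

LTS(P): 4 reachable states
  u0 = b.(b.d.0 + (b.0 + (0 + 0))) ⊢ --b--▸ u1
  u1 = b.d.0 + (b.0 + (0 + 0)) ⊢ --b--▸ u2, --b--▸ u3
  u2 = 0 ⊢ (no moves)
  u3 = d.0 ⊢ --d--▸ u2
LTS(Q): 3 reachable states
  v0 = b.(d.0 + (b.0 + (0 + 0))) ⊢ --b--▸ v1
  v1 = d.0 + (b.0 + (0 + 0)) ⊢ --b--▸ v2, --d--▸ v2
  v2 = 0 ⊢ (no moves)
Executing bbd from P (initial set {u0}):
  [1] b ⇒ {u1}
  [2] b ⇒ {u2, u3}
  [3] d ⇒ {u2}
  P completes σ.
Executing bbd from Q (initial set {v0}):
  [1] b ⇒ {v1}
  [2] b ⇒ {v2}
  [3] d ⇒ ∅  — Q cannot continue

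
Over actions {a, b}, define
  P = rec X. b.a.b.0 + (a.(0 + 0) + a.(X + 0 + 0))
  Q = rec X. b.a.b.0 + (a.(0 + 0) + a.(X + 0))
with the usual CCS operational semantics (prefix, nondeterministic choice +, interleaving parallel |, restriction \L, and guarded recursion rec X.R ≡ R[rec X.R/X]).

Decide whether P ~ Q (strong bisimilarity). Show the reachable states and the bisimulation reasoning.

Reachable graph of P (6 states):
  s0 = rec X. b.a.b.0 + (a.(0 + 0) + a.(X + 0 + 0)) ⊢ -a-> s1, -a-> s2, -b-> s3
  s1 = (rec X. b.a.b.0 + (a.(0 + 0) + a.(X + 0 + 0))) + 0 + 0 ⊢ -a-> s1, -a-> s2, -b-> s3
  s2 = 0 + 0 ⊢ stopped
  s3 = a.b.0 ⊢ -a-> s4
  s4 = b.0 ⊢ -b-> s5
  s5 = 0 ⊢ stopped
Reachable graph of Q (6 states):
  t0 = rec X. b.a.b.0 + (a.(0 + 0) + a.(X + 0)) ⊢ -a-> t1, -a-> t2, -b-> t3
  t1 = (rec X. b.a.b.0 + (a.(0 + 0) + a.(X + 0))) + 0 ⊢ -a-> t1, -a-> t2, -b-> t3
  t2 = 0 + 0 ⊢ stopped
  t3 = a.b.0 ⊢ -a-> t4
  t4 = b.0 ⊢ -b-> t5
  t5 = 0 ⊢ stopped
Coarsest stable partition (strong bisimilarity classes):
  B0 = {s0, s1, t0, t1}
  B1 = {s2, s5, t2, t5}
  B2 = {s3, t3}
  B3 = {s4, t4}
s0 ∈ B0, t0 ∈ B0 → same block

YES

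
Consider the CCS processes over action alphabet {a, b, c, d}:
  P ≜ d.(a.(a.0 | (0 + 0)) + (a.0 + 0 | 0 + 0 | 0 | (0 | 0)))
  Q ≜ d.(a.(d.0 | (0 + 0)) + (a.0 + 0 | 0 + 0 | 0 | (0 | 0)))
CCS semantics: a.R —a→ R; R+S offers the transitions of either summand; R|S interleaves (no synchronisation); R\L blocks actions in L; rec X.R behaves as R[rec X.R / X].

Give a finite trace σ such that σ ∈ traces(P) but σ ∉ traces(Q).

Reachable graph of P (5 states):
  p0 = d.(a.(a.0 | (0 + 0)) + (a.0 + 0 | 0 + 0 | 0 | (0 | 0))) has moves ··d··> p1
  p1 = a.(a.0 | (0 + 0)) + (a.0 + 0 | 0 + 0 | 0 | (0 | 0)) has moves ··a··> p2, ··a··> p3
  p2 = 0 has moves stopped
  p3 = a.0 | (0 + 0) has moves ··a··> p4
  p4 = 0 | (0 + 0) has moves stopped
Reachable graph of Q (5 states):
  q0 = d.(a.(d.0 | (0 + 0)) + (a.0 + 0 | 0 + 0 | 0 | (0 | 0))) has moves ··d··> q1
  q1 = a.(d.0 | (0 + 0)) + (a.0 + 0 | 0 + 0 | 0 | (0 | 0)) has moves ··a··> q2, ··a··> q3
  q2 = 0 has moves stopped
  q3 = d.0 | (0 + 0) has moves ··d··> q4
  q4 = 0 | (0 + 0) has moves stopped
Run σ = ⟨daa⟩ on P: start {p0}
  after d @ step 1: {p1}
  after a @ step 2: {p2, p3}
  after a @ step 3: {p4}
  ✓ P
Run σ = ⟨daa⟩ on Q: start {q0}
  after d @ step 1: {q1}
  after a @ step 2: {q2, q3}
  after a @ step 3: no successor for Q

daa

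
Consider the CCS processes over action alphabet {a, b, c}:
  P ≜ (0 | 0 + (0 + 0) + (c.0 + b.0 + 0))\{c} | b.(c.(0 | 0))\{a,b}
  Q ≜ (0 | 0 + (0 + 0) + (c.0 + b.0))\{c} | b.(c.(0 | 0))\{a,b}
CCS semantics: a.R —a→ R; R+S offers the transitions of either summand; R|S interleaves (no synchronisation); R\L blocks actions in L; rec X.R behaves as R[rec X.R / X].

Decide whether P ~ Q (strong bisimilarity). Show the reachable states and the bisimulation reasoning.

bisimilar

P's transition system — 6 states:
  u0 = (0 | 0 + (0 + 0) + (c.0 + b.0 + 0))\{c} | b.(c.(0 | 0))\{a,b} → —b→ u1, —b→ u2
  u1 = (0 | 0 + (0 + 0) + (c.0 + b.0 + 0))\{c} | (c.(0 | 0))\{a,b} → —b→ u3, —c→ u4
  u2 = 0\{c} | b.(c.(0 | 0))\{a,b} → —b→ u3
  u3 = 0\{c} | (c.(0 | 0))\{a,b} → —c→ u5
  u4 = (0 | 0 + (0 + 0) + (c.0 + b.0 + 0))\{c} | (0 | 0)\{a,b} → —b→ u5
  u5 = 0\{c} | (0 | 0)\{a,b} → deadlocked
Q's transition system — 6 states:
  v0 = (0 | 0 + (0 + 0) + (c.0 + b.0))\{c} | b.(c.(0 | 0))\{a,b} → —b→ v1, —b→ v2
  v1 = (0 | 0 + (0 + 0) + (c.0 + b.0))\{c} | (c.(0 | 0))\{a,b} → —b→ v3, —c→ v4
  v2 = 0\{c} | b.(c.(0 | 0))\{a,b} → —b→ v3
  v3 = 0\{c} | (c.(0 | 0))\{a,b} → —c→ v5
  v4 = (0 | 0 + (0 + 0) + (c.0 + b.0))\{c} | (0 | 0)\{a,b} → —b→ v5
  v5 = 0\{c} | (0 | 0)\{a,b} → deadlocked
Partition-refinement fixed point:
  B0 = {u0, v0}
  B1 = {u2, v2}
  B2 = {u3, v3}
  B3 = {u5, v5}
  B4 = {u1, v1}
  B5 = {u4, v4}
u0 ∈ B0, v0 ∈ B0 → same block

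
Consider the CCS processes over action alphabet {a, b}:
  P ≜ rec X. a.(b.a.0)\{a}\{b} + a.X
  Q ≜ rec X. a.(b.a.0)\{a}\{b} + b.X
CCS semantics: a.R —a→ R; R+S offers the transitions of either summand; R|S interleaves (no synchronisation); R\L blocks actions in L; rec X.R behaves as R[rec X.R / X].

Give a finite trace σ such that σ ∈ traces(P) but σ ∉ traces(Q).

Reachable graph of P (2 states):
  s0 = rec X. a.(b.a.0)\{a}\{b} + a.X has moves ··a··> s0, ··a··> s1
  s1 = (b.a.0)\{a}\{b} has moves stopped
Reachable graph of Q (2 states):
  t0 = rec X. a.(b.a.0)\{a}\{b} + b.X has moves ··a··> t1, ··b··> t0
  t1 = (b.a.0)\{a}\{b} has moves stopped
Executing aa from P (initial set {s0}):
  after a @ step 1: {s0, s1}
  after a @ step 2: {s0, s1}
  P completes σ.
Executing aa from Q (initial set {t0}):
  after a @ step 1: {t1}
  after a @ step 2: ∅ (Q stuck)

aa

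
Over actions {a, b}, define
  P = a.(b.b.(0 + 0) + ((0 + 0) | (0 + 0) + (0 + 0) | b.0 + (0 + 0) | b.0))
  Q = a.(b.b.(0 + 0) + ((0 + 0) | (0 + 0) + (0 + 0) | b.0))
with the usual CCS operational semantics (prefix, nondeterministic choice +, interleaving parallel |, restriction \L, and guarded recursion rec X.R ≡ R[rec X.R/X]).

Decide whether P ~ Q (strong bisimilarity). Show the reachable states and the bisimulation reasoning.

LTS(P): 5 reachable states
  s0 = a.(b.b.(0 + 0) + ((0 + 0) | (0 + 0) + (0 + 0) | b.0 + (0 + 0) | b.0)) → =a=> s1
  s1 = b.b.(0 + 0) + ((0 + 0) | (0 + 0) + (0 + 0) | b.0 + (0 + 0) | b.0) → =b=> s2, =b=> s3
  s2 = (0 + 0) | 0 → (no moves)
  s3 = b.(0 + 0) → =b=> s4
  s4 = 0 + 0 → (no moves)
LTS(Q): 5 reachable states
  t0 = a.(b.b.(0 + 0) + ((0 + 0) | (0 + 0) + (0 + 0) | b.0)) → =a=> t1
  t1 = b.b.(0 + 0) + ((0 + 0) | (0 + 0) + (0 + 0) | b.0) → =b=> t2, =b=> t3
  t2 = (0 + 0) | 0 → (no moves)
  t3 = b.(0 + 0) → =b=> t4
  t4 = 0 + 0 → (no moves)
Bisimilarity quotient blocks:
  B0 = {s0, t0}
  B1 = {s1, t1}
  B2 = {s3, t3}
  B3 = {s2, s4, t2, t4}
s0 ∈ B0, t0 ∈ B0 → same block

bisimilar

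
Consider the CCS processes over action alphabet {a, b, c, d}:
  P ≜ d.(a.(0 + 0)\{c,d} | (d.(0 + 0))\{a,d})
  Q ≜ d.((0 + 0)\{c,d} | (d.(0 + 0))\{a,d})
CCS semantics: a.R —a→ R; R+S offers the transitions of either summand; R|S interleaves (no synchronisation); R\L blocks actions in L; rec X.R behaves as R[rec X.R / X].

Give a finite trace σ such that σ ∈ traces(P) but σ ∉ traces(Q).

da

Reachable graph of P (3 states):
  u0 = d.(a.(0 + 0)\{c,d} | (d.(0 + 0))\{a,d}) ⊢ —d→ u1
  u1 = a.(0 + 0)\{c,d} | (d.(0 + 0))\{a,d} ⊢ —a→ u2
  u2 = (0 + 0)\{c,d} | (d.(0 + 0))\{a,d} ⊢ ·
Reachable graph of Q (2 states):
  v0 = d.((0 + 0)\{c,d} | (d.(0 + 0))\{a,d}) ⊢ —d→ v1
  v1 = (0 + 0)\{c,d} | (d.(0 + 0))\{a,d} ⊢ ·
Run σ = ⟨da⟩ on P: start {u0}
  step 1 (d): {u1}
  step 2 (a): {u2}
  — P admits the full trace.
Run σ = ⟨da⟩ on Q: start {v0}
  step 1 (d): {v1}
  step 2 (a): no successor for Q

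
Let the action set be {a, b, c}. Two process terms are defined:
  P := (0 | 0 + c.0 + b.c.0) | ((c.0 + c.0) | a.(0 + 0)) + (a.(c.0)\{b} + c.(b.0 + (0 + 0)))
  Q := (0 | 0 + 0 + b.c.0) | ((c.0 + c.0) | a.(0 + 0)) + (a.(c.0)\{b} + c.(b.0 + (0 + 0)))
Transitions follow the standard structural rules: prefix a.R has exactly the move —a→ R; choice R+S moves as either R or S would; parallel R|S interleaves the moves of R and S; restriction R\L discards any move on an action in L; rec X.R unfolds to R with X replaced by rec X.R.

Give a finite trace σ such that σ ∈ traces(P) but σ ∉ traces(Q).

cc

P's transition system — 16 states:
  m0 = (0 | 0 + c.0 + b.c.0) | ((c.0 + c.0) | a.(0 + 0)) + (a.(c.0)\{b} + c.(b.0 + (0 + 0))) has moves —a→ m1, —a→ m2, —b→ m3, —c→ m4, —c→ m5, —c→ m6
  m1 = (0 | 0 + c.0 + b.c.0) | ((c.0 + c.0) | (0 + 0)) has moves —b→ m7, —c→ m8, —c→ m9
  m2 = (c.0)\{b} has moves —c→ m10
  m3 = c.0 | ((c.0 + c.0) | a.(0 + 0)) has moves —a→ m7, —c→ m11, —c→ m5
  m4 = (0 | 0 + c.0 + b.c.0) | (0 | a.(0 + 0)) has moves —a→ m8, —b→ m11, —c→ m12
  m5 = 0 | ((c.0 + c.0) | a.(0 + 0)) has moves —a→ m9, —c→ m12
  m6 = b.0 + (0 + 0) has moves —b→ m13
  m7 = c.0 | ((c.0 + c.0) | (0 + 0)) has moves —c→ m14, —c→ m9
  m8 = (0 | 0 + c.0 + b.c.0) | (0 | (0 + 0)) has moves —b→ m14, —c→ m15
  m9 = 0 | ((c.0 + c.0) | (0 + 0)) has moves —c→ m15
  m10 = 0\{b} has moves ∅
  m11 = c.0 | (0 | a.(0 + 0)) has moves —a→ m14, —c→ m12
  m12 = 0 | (0 | a.(0 + 0)) has moves —a→ m15
  m13 = 0 has moves ∅
  m14 = c.0 | (0 | (0 + 0)) has moves —c→ m15
  m15 = 0 | (0 | (0 + 0)) has moves ∅
Q's transition system — 16 states:
  n0 = (0 | 0 + 0 + b.c.0) | ((c.0 + c.0) | a.(0 + 0)) + (a.(c.0)\{b} + c.(b.0 + (0 + 0))) has moves —a→ n1, —a→ n2, —b→ n3, —c→ n4, —c→ n5
  n1 = (0 | 0 + 0 + b.c.0) | ((c.0 + c.0) | (0 + 0)) has moves —b→ n6, —c→ n7
  n2 = (c.0)\{b} has moves —c→ n8
  n3 = c.0 | ((c.0 + c.0) | a.(0 + 0)) has moves —a→ n6, —c→ n10, —c→ n9
  n4 = (0 | 0 + 0 + b.c.0) | (0 | a.(0 + 0)) has moves —a→ n7, —b→ n10
  n5 = b.0 + (0 + 0) has moves —b→ n11
  n6 = c.0 | ((c.0 + c.0) | (0 + 0)) has moves —c→ n12, —c→ n13
  n7 = (0 | 0 + 0 + b.c.0) | (0 | (0 + 0)) has moves —b→ n13
  n8 = 0\{b} has moves ∅
  n9 = 0 | ((c.0 + c.0) | a.(0 + 0)) has moves —a→ n12, —c→ n14
  n10 = c.0 | (0 | a.(0 + 0)) has moves —a→ n13, —c→ n14
  n11 = 0 has moves ∅
  n12 = 0 | ((c.0 + c.0) | (0 + 0)) has moves —c→ n15
  n13 = c.0 | (0 | (0 + 0)) has moves —c→ n15
  n14 = 0 | (0 | a.(0 + 0)) has moves —a→ n15
  n15 = 0 | (0 | (0 + 0)) has moves ∅
Trace ⟨cc⟩ through P, begin at {m0}:
  after c @ step 1: {m4, m5, m6}
  after c @ step 2: {m12}
  P completes σ.
Trace ⟨cc⟩ through Q, begin at {n0}:
  after c @ step 1: {n4, n5}
  after c @ step 2: no successor for Q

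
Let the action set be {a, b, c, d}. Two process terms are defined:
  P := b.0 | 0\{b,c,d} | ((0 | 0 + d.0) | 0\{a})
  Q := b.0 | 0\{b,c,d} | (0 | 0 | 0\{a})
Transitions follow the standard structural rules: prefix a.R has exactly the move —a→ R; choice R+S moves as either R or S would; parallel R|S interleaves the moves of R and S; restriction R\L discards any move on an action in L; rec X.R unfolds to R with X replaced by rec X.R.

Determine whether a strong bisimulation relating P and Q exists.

NO

P's transition system — 4 states:
  m0 = b.0 | 0\{b,c,d} | ((0 | 0 + d.0) | 0\{a}) | ··b··> m1, ··d··> m2
  m1 = 0 | 0\{b,c,d} | ((0 | 0 + d.0) | 0\{a}) | ··d··> m3
  m2 = b.0 | 0\{b,c,d} | (0 | 0\{a}) | ··b··> m3
  m3 = 0 | 0\{b,c,d} | (0 | 0\{a}) | ·
Q's transition system — 2 states:
  n0 = b.0 | 0\{b,c,d} | (0 | 0 | 0\{a}) | ··b··> n1
  n1 = 0 | 0\{b,c,d} | (0 | 0 | 0\{a}) | ·
Coarsest stable partition (strong bisimilarity classes):
  B0 = {m0}
  B1 = {m1}
  B2 = {m3, n1}
  B3 = {m2, n0}
m0 ∈ B0, n0 ∈ B3 → different blocks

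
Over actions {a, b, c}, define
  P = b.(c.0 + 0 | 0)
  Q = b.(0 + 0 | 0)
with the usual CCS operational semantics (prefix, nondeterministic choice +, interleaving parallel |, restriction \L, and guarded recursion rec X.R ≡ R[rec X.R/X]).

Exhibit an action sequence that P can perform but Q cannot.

P's transition system — 3 states:
  p0 = b.(c.0 + 0 | 0) has moves ··b··> p1
  p1 = c.0 + 0 | 0 has moves ··c··> p2
  p2 = 0 has moves ∅
Q's transition system — 2 states:
  q0 = b.(0 + 0 | 0) has moves ··b··> q1
  q1 = 0 + 0 | 0 has moves ∅
Trace ⟨bc⟩ through P, begin at {p0}:
  [1] b ⇒ {p1}
  [2] c ⇒ {p2}
  ✓ P
Trace ⟨bc⟩ through Q, begin at {q0}:
  [1] b ⇒ {q1}
  [2] c ⇒ no successor for Q

bc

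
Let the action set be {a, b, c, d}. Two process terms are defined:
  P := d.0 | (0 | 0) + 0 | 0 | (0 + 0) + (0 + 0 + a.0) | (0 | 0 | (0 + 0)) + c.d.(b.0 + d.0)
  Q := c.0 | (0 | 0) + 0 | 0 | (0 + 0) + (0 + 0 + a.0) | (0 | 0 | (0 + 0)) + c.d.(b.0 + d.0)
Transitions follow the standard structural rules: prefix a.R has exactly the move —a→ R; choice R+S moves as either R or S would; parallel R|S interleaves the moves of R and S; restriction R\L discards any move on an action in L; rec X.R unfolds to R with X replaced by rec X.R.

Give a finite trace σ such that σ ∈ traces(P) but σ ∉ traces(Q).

Reachable graph of P (6 states):
  s0 = d.0 | (0 | 0) + 0 | 0 | (0 + 0) + (0 + 0 + a.0) | (0 | 0 | (0 + 0)) + c.d.(b.0 + d.0) | ··a··> s1, ··c··> s2, ··d··> s3
  s1 = 0 | (0 | 0 | (0 + 0)) | ∅
  s2 = d.(b.0 + d.0) | ··d··> s4
  s3 = 0 | (0 | 0) | ∅
  s4 = b.0 + d.0 | ··b··> s5, ··d··> s5
  s5 = 0 | ∅
Reachable graph of Q (6 states):
  t0 = c.0 | (0 | 0) + 0 | 0 | (0 + 0) + (0 + 0 + a.0) | (0 | 0 | (0 + 0)) + c.d.(b.0 + d.0) | ··a··> t1, ··c··> t2, ··c··> t3
  t1 = 0 | (0 | 0 | (0 + 0)) | ∅
  t2 = 0 | (0 | 0) | ∅
  t3 = d.(b.0 + d.0) | ··d··> t4
  t4 = b.0 + d.0 | ··b··> t5, ··d··> t5
  t5 = 0 | ∅
Trace ⟨d⟩ through P, begin at {s0}:
  after d @ step 1: {s3}
  — P admits the full trace.
Trace ⟨d⟩ through Q, begin at {t0}:
  after d @ step 1: ∅  — Q cannot continue

d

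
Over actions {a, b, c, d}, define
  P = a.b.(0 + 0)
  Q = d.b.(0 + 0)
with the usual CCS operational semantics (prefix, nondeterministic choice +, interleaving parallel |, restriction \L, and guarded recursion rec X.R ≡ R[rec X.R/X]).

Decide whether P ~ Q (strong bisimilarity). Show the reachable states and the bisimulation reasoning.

LTS(P): 3 reachable states
  s0 = a.b.(0 + 0) → —a→ s1
  s1 = b.(0 + 0) → —b→ s2
  s2 = 0 + 0 → stopped
LTS(Q): 3 reachable states
  t0 = d.b.(0 + 0) → —d→ t1
  t1 = b.(0 + 0) → —b→ t2
  t2 = 0 + 0 → stopped
Partition-refinement fixed point:
  B0 = {s0}
  B1 = {s1, t1}
  B2 = {s2, t2}
  B3 = {t0}
s0 ∈ B0, t0 ∈ B3 → different blocks

NO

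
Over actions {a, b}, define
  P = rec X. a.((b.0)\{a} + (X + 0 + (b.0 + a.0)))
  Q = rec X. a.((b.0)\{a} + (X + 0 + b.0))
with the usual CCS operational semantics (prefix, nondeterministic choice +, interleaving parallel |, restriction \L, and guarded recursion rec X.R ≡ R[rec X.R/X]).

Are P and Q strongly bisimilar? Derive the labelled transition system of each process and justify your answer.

NO

P's transition system — 4 states:
  u0 = rec X. a.((b.0)\{a} + (X + 0 + (b.0 + a.0))) | -a-> u1
  u1 = (b.0)\{a} + ((rec X. a.((b.0)\{a} + (X + 0 + (b.0 + a.0)))) + 0 + (b.0 + a.0)) | -a-> u1, -a-> u2, -b-> u2, -b-> u3
  u2 = 0 | ·
  u3 = 0\{a} | ·
Q's transition system — 4 states:
  v0 = rec X. a.((b.0)\{a} + (X + 0 + b.0)) | -a-> v1
  v1 = (b.0)\{a} + ((rec X. a.((b.0)\{a} + (X + 0 + b.0))) + 0 + b.0) | -a-> v1, -b-> v2, -b-> v3
  v2 = 0 | ·
  v3 = 0\{a} | ·
Partition-refinement fixed point:
  B0 = {u0}
  B1 = {u1}
  B2 = {u2, u3, v2, v3}
  B3 = {v0}
  B4 = {v1}
u0 ∈ B0, v0 ∈ B3 → different blocks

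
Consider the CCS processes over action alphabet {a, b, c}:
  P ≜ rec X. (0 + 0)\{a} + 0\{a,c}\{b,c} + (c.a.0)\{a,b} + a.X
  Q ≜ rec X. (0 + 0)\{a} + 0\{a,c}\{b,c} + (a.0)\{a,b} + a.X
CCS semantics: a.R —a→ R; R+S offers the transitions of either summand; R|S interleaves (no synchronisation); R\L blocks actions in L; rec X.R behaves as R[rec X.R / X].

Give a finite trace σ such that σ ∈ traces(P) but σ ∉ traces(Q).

c

Reachable graph of P (2 states):
  s0 = rec X. (0 + 0)\{a} + 0\{a,c}\{b,c} + (c.a.0)\{a,b} + a.X | —a→ s0, —c→ s1
  s1 = (a.0)\{a,b} | deadlocked
Reachable graph of Q (1 states):
  t0 = rec X. (0 + 0)\{a} + 0\{a,c}\{b,c} + (a.0)\{a,b} + a.X | —a→ t0
Run σ = ⟨c⟩ on P: start {s0}
  step 1 (c): {s1}
  P completes σ.
Run σ = ⟨c⟩ on Q: start {t0}
  step 1 (c): ∅  — Q cannot continue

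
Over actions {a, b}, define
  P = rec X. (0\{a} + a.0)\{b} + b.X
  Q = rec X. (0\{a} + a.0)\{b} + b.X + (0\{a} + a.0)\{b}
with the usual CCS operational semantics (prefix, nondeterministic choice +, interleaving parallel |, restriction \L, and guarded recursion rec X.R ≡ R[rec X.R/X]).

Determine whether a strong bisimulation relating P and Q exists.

P ~ Q

Reachable graph of P (2 states):
  s0 = rec X. (0\{a} + a.0)\{b} + b.X :: -a-> s1, -b-> s0
  s1 = 0\{b} :: stopped
Reachable graph of Q (2 states):
  t0 = rec X. (0\{a} + a.0)\{b} + b.X + (0\{a} + a.0)\{b} :: -a-> t1, -b-> t0
  t1 = 0\{b} :: stopped
Bisimilarity quotient blocks:
  B0 = {s0, t0}
  B1 = {s1, t1}
s0 ∈ B0, t0 ∈ B0 → same block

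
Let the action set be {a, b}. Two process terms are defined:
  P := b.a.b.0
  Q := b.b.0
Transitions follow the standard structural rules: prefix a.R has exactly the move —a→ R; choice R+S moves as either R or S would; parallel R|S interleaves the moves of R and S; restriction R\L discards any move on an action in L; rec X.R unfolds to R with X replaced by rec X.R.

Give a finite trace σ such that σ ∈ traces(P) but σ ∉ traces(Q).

ba

P's transition system — 4 states:
  u0 = b.a.b.0 ⊢ --b--▸ u1
  u1 = a.b.0 ⊢ --a--▸ u2
  u2 = b.0 ⊢ --b--▸ u3
  u3 = 0 ⊢ deadlocked
Q's transition system — 3 states:
  v0 = b.b.0 ⊢ --b--▸ v1
  v1 = b.0 ⊢ --b--▸ v2
  v2 = 0 ⊢ deadlocked
Run σ = ⟨ba⟩ on P: start {u0}
  [1] b ⇒ {u1}
  [2] a ⇒ {u2}
  ✓ P
Run σ = ⟨ba⟩ on Q: start {v0}
  [1] b ⇒ {v1}
  [2] a ⇒ ∅  — Q cannot continue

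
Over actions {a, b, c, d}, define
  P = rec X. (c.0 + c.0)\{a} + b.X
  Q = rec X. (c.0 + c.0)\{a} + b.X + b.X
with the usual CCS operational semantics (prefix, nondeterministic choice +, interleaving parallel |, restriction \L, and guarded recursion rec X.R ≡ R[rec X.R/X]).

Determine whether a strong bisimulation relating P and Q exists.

YES

P's transition system — 2 states:
  s0 = rec X. (c.0 + c.0)\{a} + b.X → -b-> s0, -c-> s1
  s1 = 0\{a} → deadlocked
Q's transition system — 2 states:
  t0 = rec X. (c.0 + c.0)\{a} + b.X + b.X → -b-> t0, -c-> t1
  t1 = 0\{a} → deadlocked
Coarsest stable partition (strong bisimilarity classes):
  B0 = {s0, t0}
  B1 = {s1, t1}
s0 ∈ B0, t0 ∈ B0 → same block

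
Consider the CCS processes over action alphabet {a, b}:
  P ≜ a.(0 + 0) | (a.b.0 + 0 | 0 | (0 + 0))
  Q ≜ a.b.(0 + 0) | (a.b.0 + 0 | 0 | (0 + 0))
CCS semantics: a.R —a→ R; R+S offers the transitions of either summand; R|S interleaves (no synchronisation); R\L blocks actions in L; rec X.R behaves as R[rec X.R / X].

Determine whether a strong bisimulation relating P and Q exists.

Reachable graph of P (6 states):
  m0 = a.(0 + 0) | (a.b.0 + 0 | 0 | (0 + 0)) :: —a→ m1, —a→ m2
  m1 = (0 + 0) | (a.b.0 + 0 | 0 | (0 + 0)) :: —a→ m3
  m2 = a.(0 + 0) | b.0 :: —a→ m3, —b→ m4
  m3 = (0 + 0) | b.0 :: —b→ m5
  m4 = a.(0 + 0) | 0 :: —a→ m5
  m5 = (0 + 0) | 0 :: (no moves)
Reachable graph of Q (9 states):
  n0 = a.b.(0 + 0) | (a.b.0 + 0 | 0 | (0 + 0)) :: —a→ n1, —a→ n2
  n1 = a.b.(0 + 0) | b.0 :: —a→ n3, —b→ n4
  n2 = b.(0 + 0) | (a.b.0 + 0 | 0 | (0 + 0)) :: —a→ n3, —b→ n5
  n3 = b.(0 + 0) | b.0 :: —b→ n6, —b→ n7
  n4 = a.b.(0 + 0) | 0 :: —a→ n7
  n5 = (0 + 0) | (a.b.0 + 0 | 0 | (0 + 0)) :: —a→ n6
  n6 = (0 + 0) | b.0 :: —b→ n8
  n7 = b.(0 + 0) | 0 :: —b→ n8
  n8 = (0 + 0) | 0 :: (no moves)
Partition-refinement fixed point:
  B0 = {m0}
  B1 = {m1, n4, n5}
  B2 = {m3, n6, n7}
  B3 = {m5, n8}
  B4 = {m2}
  B5 = {m4}
  B6 = {n0}
  B7 = {n1, n2}
  B8 = {n3}
m0 ∈ B0, n0 ∈ B6 → different blocks

not bisimilar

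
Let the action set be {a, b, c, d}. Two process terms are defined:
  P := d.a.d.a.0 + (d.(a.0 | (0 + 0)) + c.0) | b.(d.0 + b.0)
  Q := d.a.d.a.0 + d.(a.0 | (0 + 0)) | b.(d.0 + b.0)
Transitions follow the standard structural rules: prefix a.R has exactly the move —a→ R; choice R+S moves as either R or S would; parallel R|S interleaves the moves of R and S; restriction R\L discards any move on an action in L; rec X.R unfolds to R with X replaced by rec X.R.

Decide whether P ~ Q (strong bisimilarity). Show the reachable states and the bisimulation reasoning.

P's transition system — 16 states:
  s0 = d.a.d.a.0 + (d.(a.0 | (0 + 0)) + c.0) | b.(d.0 + b.0) :: =b=> s1, =c=> s2, =d=> s3, =d=> s4
  s1 = (d.(a.0 | (0 + 0)) + c.0) | (d.0 + b.0) :: =b=> s5, =c=> s6, =d=> s5, =d=> s7
  s2 = 0 | b.(d.0 + b.0) :: =b=> s6
  s3 = a.0 | (0 + 0) | b.(d.0 + b.0) :: =a=> s8, =b=> s7
  s4 = a.d.a.0 :: =a=> s9
  s5 = (d.(a.0 | (0 + 0)) + c.0) | 0 :: =c=> s10, =d=> s11
  s6 = 0 | (d.0 + b.0) :: =b=> s10, =d=> s10
  s7 = a.0 | (0 + 0) | (d.0 + b.0) :: =a=> s12, =b=> s11, =d=> s11
  s8 = 0 | (0 + 0) | b.(d.0 + b.0) :: =b=> s12
  s9 = d.a.0 :: =d=> s13
  s10 = 0 | 0 :: ·
  s11 = a.0 | (0 + 0) | 0 :: =a=> s14
  s12 = 0 | (0 + 0) | (d.0 + b.0) :: =b=> s14, =d=> s14
  s13 = a.0 :: =a=> s15
  s14 = 0 | (0 + 0) | 0 :: ·
  s15 = 0 :: ·
Q's transition system — 13 states:
  t0 = d.a.d.a.0 + d.(a.0 | (0 + 0)) | b.(d.0 + b.0) :: =b=> t1, =d=> t2, =d=> t3
  t1 = d.(a.0 | (0 + 0)) | (d.0 + b.0) :: =b=> t4, =d=> t4, =d=> t5
  t2 = a.0 | (0 + 0) | b.(d.0 + b.0) :: =a=> t6, =b=> t5
  t3 = a.d.a.0 :: =a=> t7
  t4 = d.(a.0 | (0 + 0)) | 0 :: =d=> t8
  t5 = a.0 | (0 + 0) | (d.0 + b.0) :: =a=> t9, =b=> t8, =d=> t8
  t6 = 0 | (0 + 0) | b.(d.0 + b.0) :: =b=> t9
  t7 = d.a.0 :: =d=> t10
  t8 = a.0 | (0 + 0) | 0 :: =a=> t11
  t9 = 0 | (0 + 0) | (d.0 + b.0) :: =b=> t11, =d=> t11
  t10 = a.0 :: =a=> t12
  t11 = 0 | (0 + 0) | 0 :: ·
  t12 = 0 :: ·
Partition-refinement fixed point:
  B0 = {s0}
  B1 = {s3, t2}
  B2 = {s2, s8, t6}
  B3 = {s12, s6, t9}
  B4 = {s10, s14, s15, t11, t12}
  B5 = {s7, t5}
  B6 = {s11, s13, t10, t8}
  B7 = {s1}
  B8 = {s5}
  B9 = {s4, t3}
  B10 = {s9, t4, t7}
  B11 = {t0}
  B12 = {t1}
s0 ∈ B0, t0 ∈ B11 → different blocks

P ≁ Q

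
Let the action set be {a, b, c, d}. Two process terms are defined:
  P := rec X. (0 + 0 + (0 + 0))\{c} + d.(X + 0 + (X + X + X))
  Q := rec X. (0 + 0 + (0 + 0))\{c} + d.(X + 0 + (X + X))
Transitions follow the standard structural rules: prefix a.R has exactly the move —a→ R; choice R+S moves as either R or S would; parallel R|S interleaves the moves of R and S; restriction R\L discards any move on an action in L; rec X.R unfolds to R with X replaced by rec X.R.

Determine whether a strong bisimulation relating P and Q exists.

Reachable graph of P (2 states):
  p0 = rec X. (0 + 0 + (0 + 0))\{c} + d.(X + 0 + (X + X + X)) :: =d=> p1
  p1 = (rec X. (0 + 0 + (0 + 0))\{c} + d.(X + 0 + (X + X + X))) + 0 + ((rec X. (0 + 0 + (0 + 0))\{c} + d.(X + 0 + (X + X + X))) + (rec X. (0 + 0 + (0 + 0))\{c} + d.(X + 0 + (X + X + X))) + (rec X. (0 + 0 + (0 + 0))\{c} + d.(X + 0 + (X + X + X)))) :: =d=> p1
Reachable graph of Q (2 states):
  q0 = rec X. (0 + 0 + (0 + 0))\{c} + d.(X + 0 + (X + X)) :: =d=> q1
  q1 = (rec X. (0 + 0 + (0 + 0))\{c} + d.(X + 0 + (X + X))) + 0 + ((rec X. (0 + 0 + (0 + 0))\{c} + d.(X + 0 + (X + X))) + (rec X. (0 + 0 + (0 + 0))\{c} + d.(X + 0 + (X + X)))) :: =d=> q1
Coarsest stable partition (strong bisimilarity classes):
  B0 = {p0, p1, q0, q1}
p0 ∈ B0, q0 ∈ B0 → same block

P ~ Q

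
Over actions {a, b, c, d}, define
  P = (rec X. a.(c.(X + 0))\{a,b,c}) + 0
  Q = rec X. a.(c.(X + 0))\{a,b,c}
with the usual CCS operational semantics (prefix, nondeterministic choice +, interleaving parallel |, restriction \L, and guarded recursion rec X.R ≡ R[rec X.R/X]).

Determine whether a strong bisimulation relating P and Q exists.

P ~ Q

LTS(P): 2 reachable states
  u0 = (rec X. a.(c.(X + 0))\{a,b,c}) + 0 → -a-> u1
  u1 = (c.((rec X. a.(c.(X + 0))\{a,b,c}) + 0))\{a,b,c} → deadlocked
LTS(Q): 2 reachable states
  v0 = rec X. a.(c.(X + 0))\{a,b,c} → -a-> v1
  v1 = (c.((rec X. a.(c.(X + 0))\{a,b,c}) + 0))\{a,b,c} → deadlocked
Bisimilarity quotient blocks:
  B0 = {u0, v0}
  B1 = {u1, v1}
u0 ∈ B0, v0 ∈ B0 → same block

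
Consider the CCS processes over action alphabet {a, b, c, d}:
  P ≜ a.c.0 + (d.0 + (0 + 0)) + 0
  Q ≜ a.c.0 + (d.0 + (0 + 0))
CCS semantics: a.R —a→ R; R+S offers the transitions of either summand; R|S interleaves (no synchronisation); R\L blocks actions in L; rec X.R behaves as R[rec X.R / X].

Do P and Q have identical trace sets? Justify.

traces(P) = traces(Q)

P's transition system — 3 states:
  p0 = a.c.0 + (d.0 + (0 + 0)) + 0 | =a=> p1, =d=> p2
  p1 = c.0 | =c=> p2
  p2 = 0 | ·
Q's transition system — 3 states:
  q0 = a.c.0 + (d.0 + (0 + 0)) | =a=> q1, =d=> q2
  q1 = c.0 | =c=> q2
  q2 = 0 | ·
Partition-refinement fixed point:
  B0 = {p0, q0}
  B1 = {p2, q2}
  B2 = {p1, q1}
p0 ∈ B0, q0 ∈ B0 → same block
Bisimilar ⇒ trace-equivalent.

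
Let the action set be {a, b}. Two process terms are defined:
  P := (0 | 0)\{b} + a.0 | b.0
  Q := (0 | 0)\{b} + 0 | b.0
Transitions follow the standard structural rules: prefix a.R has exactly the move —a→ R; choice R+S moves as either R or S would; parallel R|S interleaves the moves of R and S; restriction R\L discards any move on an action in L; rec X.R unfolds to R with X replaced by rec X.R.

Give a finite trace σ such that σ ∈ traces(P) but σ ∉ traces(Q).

Reachable graph of P (4 states):
  s0 = (0 | 0)\{b} + a.0 | b.0 has moves ··a··> s1, ··b··> s2
  s1 = 0 | b.0 has moves ··b··> s3
  s2 = a.0 | 0 has moves ··a··> s3
  s3 = 0 | 0 has moves stopped
Reachable graph of Q (2 states):
  t0 = (0 | 0)\{b} + 0 | b.0 has moves ··b··> t1
  t1 = 0 | 0 has moves stopped
Trace ⟨a⟩ through P, begin at {s0}:
  step 1 (a): {s1}
  — P admits the full trace.
Trace ⟨a⟩ through Q, begin at {t0}:
  step 1 (a): no successor for Q

a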